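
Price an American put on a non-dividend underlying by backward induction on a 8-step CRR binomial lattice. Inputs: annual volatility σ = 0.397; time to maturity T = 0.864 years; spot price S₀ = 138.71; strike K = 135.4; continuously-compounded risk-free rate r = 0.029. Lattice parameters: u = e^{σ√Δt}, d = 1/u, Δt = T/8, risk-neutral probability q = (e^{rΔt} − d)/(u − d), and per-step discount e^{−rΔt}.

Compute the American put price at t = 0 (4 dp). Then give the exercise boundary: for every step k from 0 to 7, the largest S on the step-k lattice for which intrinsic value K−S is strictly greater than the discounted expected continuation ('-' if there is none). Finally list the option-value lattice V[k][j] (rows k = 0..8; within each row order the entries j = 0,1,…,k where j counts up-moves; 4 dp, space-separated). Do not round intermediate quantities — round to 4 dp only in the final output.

price = 16.7176
boundary = - - - - 82.3119 93.7829 82.3119 93.7829
tree:
16.7176
23.5121 9.4490
32.0447 14.4006 4.1341
42.1106 21.3242 6.9767 1.0745
53.0881 30.4660 11.5369 2.0705 0.0000
63.1561 41.6171 18.5567 3.9898 0.0000 0.0000
71.9926 53.0881 28.6776 7.6882 0.0000 0.0000 0.0000
79.7483 63.1561 41.6171 14.8148 0.0000 0.0000 0.0000 0.0000
86.5553 71.9926 53.0881 28.5474 0.0000 0.0000 0.0000 0.0000 0.0000

params: Δt=0.10800 u=1.13936 d=0.87769 q=0.47942 e^(-rΔt)=0.99687
t_8 payoffs: 86.5553 71.9926 53.0881 28.5474 0.0000 0.0000 0.0000 0.0000 0.0000
t_7: node(7,0) S=55.6517 payoff=79.7483 vs cont=79.3249 → 79.7483 [stop]  node(7,1) S=72.2439 payoff=63.1561 vs cont=62.7327 → 63.1561 [stop]  node(7,2) S=93.7829 payoff=41.6171 vs cont=41.1937 → 41.6171 [stop]  node(7,3) S=121.7437 payoff=13.6563 vs cont=14.8148 → 14.8148 [wait]  node(7,4) S=158.0408 payoff=0.0000 vs cont=0.0000 → 0.0000 [wait]  node(7,5) S=205.1595 payoff=0.0000 vs cont=0.0000 → 0.0000 [wait]  node(7,6) S=266.3265 payoff=0.0000 vs cont=0.0000 → 0.0000 [wait]  node(7,7) S=345.7300 payoff=0.0000 vs cont=0.0000 → 0.0000 [wait]  ⇒ S*(7)=93.7829
t_6: node(6,0) S=63.4074 payoff=71.9926 vs cont=71.5692 → 71.9926 [stop]  node(6,1) S=82.3119 payoff=53.0881 vs cont=52.6647 → 53.0881 [stop]  node(6,2) S=106.8526 payoff=28.5474 vs cont=28.6776 → 28.6776 [wait]  node(6,3) S=138.7100 payoff=0.0000 vs cont=7.6882 → 7.6882 [wait]  node(6,4) S=180.0655 payoff=0.0000 vs cont=0.0000 → 0.0000 [wait]  node(6,5) S=233.7508 payoff=0.0000 vs cont=0.0000 → 0.0000 [wait]  node(6,6) S=303.4420 payoff=0.0000 vs cont=0.0000 → 0.0000 [wait]  ⇒ S*(6)=82.3119
t_5: node(5,0) S=72.2439 payoff=63.1561 vs cont=62.7327 → 63.1561 [stop]  node(5,1) S=93.7829 payoff=41.6171 vs cont=41.2559 → 41.6171 [stop]  node(5,2) S=121.7437 payoff=13.6563 vs cont=18.5567 → 18.5567 [wait]  node(5,3) S=158.0408 payoff=0.0000 vs cont=3.9898 → 3.9898 [wait]  node(5,4) S=205.1595 payoff=0.0000 vs cont=0.0000 → 0.0000 [wait]  node(5,5) S=266.3265 payoff=0.0000 vs cont=0.0000 → 0.0000 [wait]  ⇒ S*(5)=93.7829
t_4: node(4,0) S=82.3119 payoff=53.0881 vs cont=52.6647 → 53.0881 [stop]  node(4,1) S=106.8526 payoff=28.5474 vs cont=30.4660 → 30.4660 [wait]  node(4,2) S=138.7100 payoff=0.0000 vs cont=11.5369 → 11.5369 [wait]  node(4,3) S=180.0655 payoff=0.0000 vs cont=2.0705 → 2.0705 [wait]  node(4,4) S=233.7508 payoff=0.0000 vs cont=0.0000 → 0.0000 [wait]  ⇒ S*(4)=82.3119
t_3: node(3,0) S=93.7829 payoff=41.6171 vs cont=42.1106 → 42.1106 [wait]  node(3,1) S=121.7437 payoff=13.6563 vs cont=21.3242 → 21.3242 [wait]  node(3,2) S=158.0408 payoff=0.0000 vs cont=6.9767 → 6.9767 [wait]  node(3,3) S=205.1595 payoff=0.0000 vs cont=1.0745 → 1.0745 [wait]  ⇒ S*(3)=-
t_2: node(2,0) S=106.8526 payoff=28.5474 vs cont=32.0447 → 32.0447 [wait]  node(2,1) S=138.7100 payoff=0.0000 vs cont=14.4006 → 14.4006 [wait]  node(2,2) S=180.0655 payoff=0.0000 vs cont=4.1341 → 4.1341 [wait]  ⇒ S*(2)=-
t_1: node(1,0) S=121.7437 payoff=13.6563 vs cont=23.5121 → 23.5121 [wait]  node(1,1) S=158.0408 payoff=0.0000 vs cont=9.4490 → 9.4490 [wait]  ⇒ S*(1)=-
t_0: node(0,0) S=138.7100 payoff=0.0000 vs cont=16.7176 → 16.7176 [wait]  ⇒ S*(0)=-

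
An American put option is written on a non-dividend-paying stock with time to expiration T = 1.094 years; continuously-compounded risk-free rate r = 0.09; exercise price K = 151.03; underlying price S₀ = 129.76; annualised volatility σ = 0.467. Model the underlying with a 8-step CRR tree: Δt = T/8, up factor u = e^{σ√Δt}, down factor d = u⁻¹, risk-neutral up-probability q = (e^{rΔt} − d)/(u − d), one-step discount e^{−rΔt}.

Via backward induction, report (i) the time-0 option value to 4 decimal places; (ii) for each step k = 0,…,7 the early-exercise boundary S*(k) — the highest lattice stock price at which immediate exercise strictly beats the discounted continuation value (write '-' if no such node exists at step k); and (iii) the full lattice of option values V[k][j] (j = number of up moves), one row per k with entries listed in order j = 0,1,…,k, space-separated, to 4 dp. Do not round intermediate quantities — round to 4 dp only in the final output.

Δt=0.13675  u=1.18850  d=0.84139  q=0.49261  discount=0.98777
step 8 (expiry): payoffs max(K−S,0) = 118.4361 104.9898 85.9963 59.1672 21.2700 0.0000 0.0000 0.0000 0.0000
step 7: (k=7,j=0): S=38.7379, (K−S)⁺=112.2921, hold=110.4447 ⇒ V=112.2921 exercise | (k=7,j=1): S=54.7189, (K−S)⁺=96.3111, hold=94.4636 ⇒ V=96.3111 exercise | (k=7,j=2): S=77.2928, (K−S)⁺=73.7372, hold=71.8898 ⇒ V=73.7372 exercise | (k=7,j=3): S=109.1793, (K−S)⁺=41.8507, hold=40.0033 ⇒ V=41.8507 exercise | (k=7,j=4): S=154.2203, (K−S)⁺=0.0000, hold=10.6602 ⇒ V=10.6602 continue | (k=7,j=5): S=217.8425, (K−S)⁺=0.0000, hold=0.0000 ⇒ V=0.0000 continue | (k=7,j=6): S=307.7117, (K−S)⁺=0.0000, hold=0.0000 ⇒ V=0.0000 continue | (k=7,j=7): S=434.6555, (K−S)⁺=0.0000, hold=0.0000 ⇒ V=0.0000 continue  boundary S*=109.1793
step 6: (k=6,j=0): S=46.0402, (K−S)⁺=104.9898, hold=103.1424 ⇒ V=104.9898 exercise | (k=6,j=1): S=65.0337, (K−S)⁺=85.9963, hold=84.1489 ⇒ V=85.9963 exercise | (k=6,j=2): S=91.8628, (K−S)⁺=59.1672, hold=57.3198 ⇒ V=59.1672 exercise | (k=6,j=3): S=129.7600, (K−S)⁺=21.2700, hold=26.1620 ⇒ V=26.1620 continue | (k=6,j=4): S=183.2914, (K−S)⁺=0.0000, hold=5.3427 ⇒ V=5.3427 continue | (k=6,j=5): S=258.9067, (K−S)⁺=0.0000, hold=0.0000 ⇒ V=0.0000 continue | (k=6,j=6): S=365.7165, (K−S)⁺=0.0000, hold=0.0000 ⇒ V=0.0000 continue  boundary S*=91.8628
step 5: (k=5,j=0): S=54.7189, (K−S)⁺=96.3111, hold=94.4636 ⇒ V=96.3111 exercise | (k=5,j=1): S=77.2928, (K−S)⁺=73.7372, hold=71.8898 ⇒ V=73.7372 exercise | (k=5,j=2): S=109.1793, (K−S)⁺=41.8507, hold=42.3837 ⇒ V=42.3837 continue | (k=5,j=3): S=154.2203, (K−S)⁺=0.0000, hold=15.7117 ⇒ V=15.7117 continue | (k=5,j=4): S=217.8425, (K−S)⁺=0.0000, hold=2.6777 ⇒ V=2.6777 continue | (k=5,j=5): S=307.7117, (K−S)⁺=0.0000, hold=0.0000 ⇒ V=0.0000 continue  boundary S*=77.2928
step 4: (k=4,j=0): S=65.0337, (K−S)⁺=85.9963, hold=84.1489 ⇒ V=85.9963 exercise | (k=4,j=1): S=91.8628, (K−S)⁺=59.1672, hold=57.5791 ⇒ V=59.1672 exercise | (k=4,j=2): S=129.7600, (K−S)⁺=21.2700, hold=28.8871 ⇒ V=28.8871 continue | (k=4,j=3): S=183.2914, (K−S)⁺=0.0000, hold=9.1774 ⇒ V=9.1774 continue | (k=4,j=4): S=258.9067, (K−S)⁺=0.0000, hold=1.3420 ⇒ V=1.3420 continue  boundary S*=91.8628
step 3: (k=3,j=0): S=77.2928, (K−S)⁺=73.7372, hold=71.8898 ⇒ V=73.7372 exercise | (k=3,j=1): S=109.1793, (K−S)⁺=41.8507, hold=43.7097 ⇒ V=43.7097 continue | (k=3,j=2): S=154.2203, (K−S)⁺=0.0000, hold=18.9433 ⇒ V=18.9433 continue | (k=3,j=3): S=217.8425, (K−S)⁺=0.0000, hold=5.2525 ⇒ V=5.2525 continue  boundary S*=77.2928
step 2: (k=2,j=0): S=91.8628, (K−S)⁺=59.1672, hold=58.2243 ⇒ V=59.1672 exercise | (k=2,j=1): S=129.7600, (K−S)⁺=21.2700, hold=31.1241 ⇒ V=31.1241 continue | (k=2,j=2): S=183.2914, (K−S)⁺=0.0000, hold=12.0499 ⇒ V=12.0499 continue  boundary S*=91.8628
step 1: (k=1,j=0): S=109.1793, (K−S)⁺=41.8507, hold=44.7982 ⇒ V=44.7982 continue | (k=1,j=1): S=154.2203, (K−S)⁺=0.0000, hold=21.4622 ⇒ V=21.4622 continue  boundary S*=-
step 0: (k=0,j=0): S=129.7600, (K−S)⁺=21.2700, hold=32.8953 ⇒ V=32.8953 continue  boundary S*=-

price = 32.8953
boundary = - - 91.8628 77.2928 91.8628 77.2928 91.8628 109.1793
tree:
32.8953
44.7982 21.4622
59.1672 31.1241 12.0499
73.7372 43.7097 18.9433 5.2525
85.9963 59.1672 28.8871 9.1774 1.3420
96.3111 73.7372 42.3837 15.7117 2.6777 0.0000
104.9898 85.9963 59.1672 26.1620 5.3427 0.0000 0.0000
112.2921 96.3111 73.7372 41.8507 10.6602 0.0000 0.0000 0.0000
118.4361 104.9898 85.9963 59.1672 21.2700 0.0000 0.0000 0.0000 0.0000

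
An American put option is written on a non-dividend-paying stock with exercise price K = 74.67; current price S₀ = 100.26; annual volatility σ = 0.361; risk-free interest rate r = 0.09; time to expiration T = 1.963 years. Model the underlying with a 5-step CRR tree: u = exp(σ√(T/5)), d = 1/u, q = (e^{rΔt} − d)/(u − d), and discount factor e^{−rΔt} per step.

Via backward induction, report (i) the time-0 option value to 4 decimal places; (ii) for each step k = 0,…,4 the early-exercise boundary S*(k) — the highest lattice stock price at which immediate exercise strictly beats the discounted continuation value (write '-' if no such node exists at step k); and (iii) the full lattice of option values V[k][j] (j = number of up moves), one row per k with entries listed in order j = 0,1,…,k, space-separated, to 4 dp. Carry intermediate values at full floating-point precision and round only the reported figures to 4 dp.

Δt=0.39260, u=1.25382, d=0.79756, q=0.52252, disc=e^(-rΔt)=0.96528
k=5 terminal: V=max(K-S,0) → 42.3142 23.8046 0.0000 0.0000 0.0000 0.0000
k=4: j=0 S=40.5683 intr=34.1017 cont=31.5093 V=34.1017[EX]; j=1 S=63.7760 intr=10.8940 cont=10.9716 V=10.9716[hold]; j=2 S=100.2600 intr=0.0000 cont=0.0000 V=0.0000[hold]; j=3 S=157.6151 intr=0.0000 cont=0.0000 V=0.0000[hold]; j=4 S=247.7810 intr=0.0000 cont=0.0000 V=0.0000[hold]  S*(4)=40.5683
k=3: j=0 S=50.8654 intr=23.8046 cont=21.2515 V=23.8046[EX]; j=1 S=79.9636 intr=0.0000 cont=5.0569 V=5.0569[hold]; j=2 S=125.7080 intr=0.0000 cont=0.0000 V=0.0000[hold]; j=3 S=197.6209 intr=0.0000 cont=0.0000 V=0.0000[hold]  S*(3)=50.8654
k=2: j=0 S=63.7760 intr=10.8940 cont=13.5222 V=13.5222[hold]; j=1 S=100.2600 intr=0.0000 cont=2.3307 V=2.3307[hold]; j=2 S=157.6151 intr=0.0000 cont=0.0000 V=0.0000[hold]  S*(2)=-
k=1: j=0 S=79.9636 intr=0.0000 cont=7.4080 V=7.4080[hold]; j=1 S=125.7080 intr=0.0000 cont=1.0742 V=1.0742[hold]  S*(1)=-
k=0: j=0 S=100.2600 intr=0.0000 cont=3.9562 V=3.9562[hold]  S*(0)=-

price = 3.9562
boundary = - - - 50.8654 40.5683
tree:
3.9562
7.4080 1.0742
13.5222 2.3307 0.0000
23.8046 5.0569 0.0000 0.0000
34.1017 10.9716 0.0000 0.0000 0.0000
42.3142 23.8046 0.0000 0.0000 0.0000 0.0000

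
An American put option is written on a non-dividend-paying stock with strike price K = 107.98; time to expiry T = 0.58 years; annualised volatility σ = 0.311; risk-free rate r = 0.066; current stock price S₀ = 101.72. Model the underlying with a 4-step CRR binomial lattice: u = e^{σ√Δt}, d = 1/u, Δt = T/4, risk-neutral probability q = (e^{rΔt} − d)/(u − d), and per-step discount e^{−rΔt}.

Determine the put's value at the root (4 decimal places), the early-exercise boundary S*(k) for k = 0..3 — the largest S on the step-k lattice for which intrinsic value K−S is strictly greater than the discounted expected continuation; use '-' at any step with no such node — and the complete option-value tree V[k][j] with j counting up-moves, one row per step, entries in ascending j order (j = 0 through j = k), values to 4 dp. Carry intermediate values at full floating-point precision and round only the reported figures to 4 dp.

Δt=0.14500, u=1.12572, d=0.88832, q=0.51093, disc=e^(-rΔt)=0.99048
k=4 terminal: V=max(K-S,0) → 44.6396 27.7118 6.2600 0.0000 0.0000
k=3: j=0 S=71.3037 intr=36.6763 cont=35.6479 V=36.6763[EX]; j=1 S=90.3597 intr=17.6203 cont=16.5918 V=17.6203[EX]; j=2 S=114.5085 intr=0.0000 cont=3.0324 V=3.0324[hold]; j=3 S=145.1111 intr=0.0000 cont=0.0000 V=0.0000[hold]  S*(3)=90.3597
k=2: j=0 S=80.2682 intr=27.7118 cont=26.6834 V=27.7118[EX]; j=1 S=101.7200 intr=6.2600 cont=10.0700 V=10.0700[hold]; j=2 S=128.9048 intr=0.0000 cont=1.4689 V=1.4689[hold]  S*(2)=80.2682
k=1: j=0 S=90.3597 intr=17.6203 cont=18.5200 V=18.5200[hold]; j=1 S=114.5085 intr=0.0000 cont=5.6214 V=5.6214[hold]  S*(1)=-
k=0: j=0 S=101.7200 intr=6.2600 cont=11.8160 V=11.8160[hold]  S*(0)=-

price = 11.8160
boundary = - - 80.2682 90.3597
tree:
11.8160
18.5200 5.6214
27.7118 10.0700 1.4689
36.6763 17.6203 3.0324 0.0000
44.6396 27.7118 6.2600 0.0000 0.0000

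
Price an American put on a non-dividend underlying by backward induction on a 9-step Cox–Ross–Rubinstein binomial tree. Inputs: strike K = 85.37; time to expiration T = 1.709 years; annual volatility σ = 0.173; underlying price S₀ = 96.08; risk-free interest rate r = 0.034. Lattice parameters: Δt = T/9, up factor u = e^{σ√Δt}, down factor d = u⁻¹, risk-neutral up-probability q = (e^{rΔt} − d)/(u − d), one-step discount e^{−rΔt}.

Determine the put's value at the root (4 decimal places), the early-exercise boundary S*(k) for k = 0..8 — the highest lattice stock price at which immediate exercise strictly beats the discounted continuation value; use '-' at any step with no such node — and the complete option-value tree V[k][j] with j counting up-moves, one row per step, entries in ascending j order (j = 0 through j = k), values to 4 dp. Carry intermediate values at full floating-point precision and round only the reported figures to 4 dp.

price = 2.6880
boundary = - - - - 71.0677 65.9071 71.0677 65.9071 71.0677
tree:
2.6880
4.2707 1.2840
6.6054 2.2033 0.4650
9.9002 3.6951 0.8759 0.0977
14.3023 6.0250 1.6249 0.2066 0.0000
19.4629 9.4875 2.9552 0.4368 0.0000 0.0000
24.2487 14.3023 5.2325 0.9238 0.0000 0.0000 0.0000
28.6871 19.4629 8.9143 1.9537 0.0000 0.0000 0.0000 0.0000
32.8031 24.2487 14.3023 4.1316 0.0000 0.0000 0.0000 0.0000 0.0000
36.6203 28.6871 19.4629 8.7376 0.0000 0.0000 0.0000 0.0000 0.0000 0.0000

Δt=0.18989, u=1.07830, d=0.92738, q=0.52408, disc=e^(-rΔt)=0.99356
k=9 terminal: V=max(K-S,0) → 36.6203 28.6871 19.4629 8.7376 0.0000 0.0000 0.0000 0.0000 0.0000 0.0000
k=8: j=0 S=52.5669 intr=32.8031 cont=32.2537 V=32.8031[EX]; j=1 S=61.1213 intr=24.2487 cont=23.6993 V=24.2487[EX]; j=2 S=71.0677 intr=14.3023 cont=13.7529 V=14.3023[EX]; j=3 S=82.6329 intr=2.7371 cont=4.1316 V=4.1316[hold]; j=4 S=96.0800 intr=0.0000 cont=0.0000 V=0.0000[hold]; j=5 S=111.7154 intr=0.0000 cont=0.0000 V=0.0000[hold]; j=6 S=129.8953 intr=0.0000 cont=0.0000 V=0.0000[hold]; j=7 S=151.0336 intr=0.0000 cont=0.0000 V=0.0000[hold]; j=8 S=175.6119 intr=0.0000 cont=0.0000 V=0.0000[hold]  S*(8)=71.0677
k=7: j=0 S=56.6829 intr=28.6871 cont=28.1377 V=28.6871[EX]; j=1 S=65.9071 intr=19.4629 cont=18.9135 V=19.4629[EX]; j=2 S=76.6324 intr=8.7376 cont=8.9143 V=8.9143[hold]; j=3 S=89.1031 intr=0.0000 cont=1.9537 V=1.9537[hold]; j=4 S=103.6032 intr=0.0000 cont=0.0000 V=0.0000[hold]; j=5 S=120.4629 intr=0.0000 cont=0.0000 V=0.0000[hold]; j=6 S=140.0663 intr=0.0000 cont=0.0000 V=0.0000[hold]; j=7 S=162.8598 intr=0.0000 cont=0.0000 V=0.0000[hold]  S*(7)=65.9071
k=6: j=0 S=61.1213 intr=24.2487 cont=23.6993 V=24.2487[EX]; j=1 S=71.0677 intr=14.3023 cont=13.8449 V=14.3023[EX]; j=2 S=82.6329 intr=2.7371 cont=5.2325 V=5.2325[hold]; j=3 S=96.0800 intr=0.0000 cont=0.9238 V=0.9238[hold]; j=4 S=111.7154 intr=0.0000 cont=0.0000 V=0.0000[hold]; j=5 S=129.8953 intr=0.0000 cont=0.0000 V=0.0000[hold]; j=6 S=151.0336 intr=0.0000 cont=0.0000 V=0.0000[hold]  S*(6)=71.0677
k=5: j=0 S=65.9071 intr=19.4629 cont=18.9135 V=19.4629[EX]; j=1 S=76.6324 intr=8.7376 cont=9.4875 V=9.4875[hold]; j=2 S=89.1031 intr=0.0000 cont=2.9552 V=2.9552[hold]; j=3 S=103.6032 intr=0.0000 cont=0.4368 V=0.4368[hold]; j=4 S=120.4629 intr=0.0000 cont=0.0000 V=0.0000[hold]; j=5 S=140.0663 intr=0.0000 cont=0.0000 V=0.0000[hold]  S*(5)=65.9071
k=4: j=0 S=71.0677 intr=14.3023 cont=14.1434 V=14.3023[EX]; j=1 S=82.6329 intr=2.7371 cont=6.0250 V=6.0250[hold]; j=2 S=96.0800 intr=0.0000 cont=1.6249 V=1.6249[hold]; j=3 S=111.7154 intr=0.0000 cont=0.2066 V=0.2066[hold]; j=4 S=129.8953 intr=0.0000 cont=0.0000 V=0.0000[hold]  S*(4)=71.0677
k=3: j=0 S=76.6324 intr=8.7376 cont=9.9002 V=9.9002[hold]; j=1 S=89.1031 intr=0.0000 cont=3.6951 V=3.6951[hold]; j=2 S=103.6032 intr=0.0000 cont=0.8759 V=0.8759[hold]; j=3 S=120.4629 intr=0.0000 cont=0.0977 V=0.0977[hold]  S*(3)=-
k=2: j=0 S=82.6329 intr=2.7371 cont=6.6054 V=6.6054[hold]; j=1 S=96.0800 intr=0.0000 cont=2.2033 V=2.2033[hold]; j=2 S=111.7154 intr=0.0000 cont=0.4650 V=0.4650[hold]  S*(2)=-
k=1: j=0 S=89.1031 intr=0.0000 cont=4.2707 V=4.2707[hold]; j=1 S=103.6032 intr=0.0000 cont=1.2840 V=1.2840[hold]  S*(1)=-
k=0: j=0 S=96.0800 intr=0.0000 cont=2.6880 V=2.6880[hold]  S*(0)=-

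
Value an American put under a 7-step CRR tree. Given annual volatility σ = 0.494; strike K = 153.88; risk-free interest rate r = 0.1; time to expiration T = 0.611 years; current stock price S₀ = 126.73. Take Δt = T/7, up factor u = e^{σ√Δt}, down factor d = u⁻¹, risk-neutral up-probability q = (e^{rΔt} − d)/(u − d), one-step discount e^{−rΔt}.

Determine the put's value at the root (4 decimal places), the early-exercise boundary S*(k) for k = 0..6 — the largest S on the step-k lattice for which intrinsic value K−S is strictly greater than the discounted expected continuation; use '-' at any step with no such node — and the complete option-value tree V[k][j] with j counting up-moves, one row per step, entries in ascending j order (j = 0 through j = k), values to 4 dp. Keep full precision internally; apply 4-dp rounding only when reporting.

price = 33.3517
boundary = - - 94.6478 109.5204 94.6478 109.5204 126.7300
tree:
33.3517
45.2289 21.7543
59.2322 31.6605 11.9738
72.0851 44.3596 19.1896 4.7808
83.1927 59.2322 29.8111 8.6293 0.9159
92.7918 72.0851 44.3596 15.4093 1.8242 0.0000
101.0875 83.1927 59.2322 27.1500 3.6332 0.0000 0.0000
108.2565 92.7918 72.0851 44.3596 7.2361 0.0000 0.0000 0.0000

params: Δt=0.08729 u=1.15714 d=0.86420 q=0.49351 e^(-rΔt)=0.99131
t_7 payoffs: 108.2565 92.7918 72.0851 44.3596 7.2361 0.0000 0.0000 0.0000
t_6: node(6,0) S=52.7925 payoff=101.0875 vs cont=99.7501 → 101.0875 [stop]  node(6,1) S=70.6873 payoff=83.1927 vs cont=81.8554 → 83.1927 [stop]  node(6,2) S=94.6478 payoff=59.2322 vs cont=57.8949 → 59.2322 [stop]  node(6,3) S=126.7300 payoff=27.1500 vs cont=25.8127 → 27.1500 [stop]  node(6,4) S=169.6869 payoff=0.0000 vs cont=3.6332 → 3.6332 [wait]  node(6,5) S=227.2047 payoff=0.0000 vs cont=0.0000 → 0.0000 [wait]  node(6,6) S=304.2189 payoff=0.0000 vs cont=0.0000 → 0.0000 [wait]  ⇒ S*(6)=126.7300
t_5: node(5,0) S=61.0882 payoff=92.7918 vs cont=91.4545 → 92.7918 [stop]  node(5,1) S=81.7949 payoff=72.0851 vs cont=70.7478 → 72.0851 [stop]  node(5,2) S=109.5204 payoff=44.3596 vs cont=43.0223 → 44.3596 [stop]  node(5,3) S=146.6439 payoff=7.2361 vs cont=15.4093 → 15.4093 [wait]  node(5,4) S=196.3509 payoff=0.0000 vs cont=1.8242 → 1.8242 [wait]  node(5,5) S=262.9068 payoff=0.0000 vs cont=0.0000 → 0.0000 [wait]  ⇒ S*(5)=109.5204
t_4: node(4,0) S=70.6873 payoff=83.1927 vs cont=81.8554 → 83.1927 [stop]  node(4,1) S=94.6478 payoff=59.2322 vs cont=57.8949 → 59.2322 [stop]  node(4,2) S=126.7300 payoff=27.1500 vs cont=29.8111 → 29.8111 [wait]  node(4,3) S=169.6869 payoff=0.0000 vs cont=8.6293 → 8.6293 [wait]  node(4,4) S=227.2047 payoff=0.0000 vs cont=0.9159 → 0.9159 [wait]  ⇒ S*(4)=94.6478
t_3: node(3,0) S=81.7949 payoff=72.0851 vs cont=70.7478 → 72.0851 [stop]  node(3,1) S=109.5204 payoff=44.3596 vs cont=44.3242 → 44.3596 [stop]  node(3,2) S=146.6439 payoff=7.2361 vs cont=19.1896 → 19.1896 [wait]  node(3,3) S=196.3509 payoff=0.0000 vs cont=4.7808 → 4.7808 [wait]  ⇒ S*(3)=109.5204
t_2: node(2,0) S=94.6478 payoff=59.2322 vs cont=57.8949 → 59.2322 [stop]  node(2,1) S=126.7300 payoff=27.1500 vs cont=31.6605 → 31.6605 [wait]  node(2,2) S=169.6869 payoff=0.0000 vs cont=11.9738 → 11.9738 [wait]  ⇒ S*(2)=94.6478
t_1: node(1,0) S=109.5204 payoff=44.3596 vs cont=45.2289 → 45.2289 [wait]  node(1,1) S=146.6439 payoff=7.2361 vs cont=21.7543 → 21.7543 [wait]  ⇒ S*(1)=-
t_0: node(0,0) S=126.7300 payoff=27.1500 vs cont=33.3517 → 33.3517 [wait]  ⇒ S*(0)=-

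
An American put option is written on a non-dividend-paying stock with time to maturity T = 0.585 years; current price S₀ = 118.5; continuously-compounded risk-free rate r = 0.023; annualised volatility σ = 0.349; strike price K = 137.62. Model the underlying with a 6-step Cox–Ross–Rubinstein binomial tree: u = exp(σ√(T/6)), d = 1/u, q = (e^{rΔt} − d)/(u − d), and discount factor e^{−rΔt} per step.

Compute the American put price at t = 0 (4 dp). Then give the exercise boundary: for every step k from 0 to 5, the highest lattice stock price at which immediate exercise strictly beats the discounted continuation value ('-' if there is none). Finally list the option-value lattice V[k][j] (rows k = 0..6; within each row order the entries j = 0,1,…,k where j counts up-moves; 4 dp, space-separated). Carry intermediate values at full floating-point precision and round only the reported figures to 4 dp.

price = 24.4992
boundary = - - 95.2936 85.4548 95.2936 106.2652
tree:
24.4992
32.8422 15.6852
42.3264 22.8455 8.0956
52.1652 31.9167 13.2444 2.6235
60.9882 42.3264 20.9253 5.0864 0.0000
68.9002 52.1652 31.3548 9.8617 0.0000 0.0000
75.9954 60.9882 42.3264 19.1200 0.0000 0.0000 0.0000

Δt=0.09750  u=1.11513  d=0.89675  q=0.48306  discount=0.99776
step 6 (expiry): payoffs max(K−S,0) = 75.9954 60.9882 42.3264 19.1200 0.0000 0.0000 0.0000
step 5: (k=5,j=0): S=68.7198, (K−S)⁺=68.9002, hold=68.5920 ⇒ V=68.9002 exercise | (k=5,j=1): S=85.4548, (K−S)⁺=52.1652, hold=51.8570 ⇒ V=52.1652 exercise | (k=5,j=2): S=106.2652, (K−S)⁺=31.3548, hold=31.0465 ⇒ V=31.3548 exercise | (k=5,j=3): S=132.1435, (K−S)⁺=5.4765, hold=9.8617 ⇒ V=9.8617 continue | (k=5,j=4): S=164.3238, (K−S)⁺=0.0000, hold=0.0000 ⇒ V=0.0000 continue | (k=5,j=5): S=204.3408, (K−S)⁺=0.0000, hold=0.0000 ⇒ V=0.0000 continue  boundary S*=106.2652
step 4: (k=4,j=0): S=76.6318, (K−S)⁺=60.9882, hold=60.6799 ⇒ V=60.9882 exercise | (k=4,j=1): S=95.2936, (K−S)⁺=42.3264, hold=42.0181 ⇒ V=42.3264 exercise | (k=4,j=2): S=118.5000, (K−S)⁺=19.1200, hold=20.9253 ⇒ V=20.9253 continue | (k=4,j=3): S=147.3578, (K−S)⁺=0.0000, hold=5.0864 ⇒ V=5.0864 continue | (k=4,j=4): S=183.2431, (K−S)⁺=0.0000, hold=0.0000 ⇒ V=0.0000 continue  boundary S*=95.2936
step 3: (k=3,j=0): S=85.4548, (K−S)⁺=52.1652, hold=51.8570 ⇒ V=52.1652 exercise | (k=3,j=1): S=106.2652, (K−S)⁺=31.3548, hold=31.9167 ⇒ V=31.9167 continue | (k=3,j=2): S=132.1435, (K−S)⁺=5.4765, hold=13.2444 ⇒ V=13.2444 continue | (k=3,j=3): S=164.3238, (K−S)⁺=0.0000, hold=2.6235 ⇒ V=2.6235 continue  boundary S*=85.4548
step 2: (k=2,j=0): S=95.2936, (K−S)⁺=42.3264, hold=42.2889 ⇒ V=42.3264 exercise | (k=2,j=1): S=118.5000, (K−S)⁺=19.1200, hold=22.8455 ⇒ V=22.8455 continue | (k=2,j=2): S=147.3578, (K−S)⁺=0.0000, hold=8.0956 ⇒ V=8.0956 continue  boundary S*=95.2936
step 1: (k=1,j=0): S=106.2652, (K−S)⁺=31.3548, hold=32.8422 ⇒ V=32.8422 continue | (k=1,j=1): S=132.1435, (K−S)⁺=5.4765, hold=15.6852 ⇒ V=15.6852 continue  boundary S*=-
step 0: (k=0,j=0): S=118.5000, (K−S)⁺=19.1200, hold=24.4992 ⇒ V=24.4992 continue  boundary S*=-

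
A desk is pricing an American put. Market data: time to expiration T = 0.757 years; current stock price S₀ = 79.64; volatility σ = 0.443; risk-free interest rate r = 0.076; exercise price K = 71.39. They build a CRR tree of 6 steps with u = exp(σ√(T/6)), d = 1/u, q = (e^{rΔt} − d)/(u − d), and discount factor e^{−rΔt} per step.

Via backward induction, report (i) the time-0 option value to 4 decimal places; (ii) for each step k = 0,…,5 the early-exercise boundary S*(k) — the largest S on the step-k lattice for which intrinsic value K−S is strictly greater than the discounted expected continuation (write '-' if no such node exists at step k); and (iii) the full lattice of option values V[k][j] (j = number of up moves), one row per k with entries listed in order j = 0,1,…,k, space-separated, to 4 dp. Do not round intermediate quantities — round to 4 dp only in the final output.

Δt=0.12617  u=1.17041  d=0.85440  q=0.49123  discount=0.99046
step 6 (expiry): payoffs max(K−S,0) = 40.4083 28.9495 13.2526 0.0000 0.0000 0.0000 0.0000
step 5: (k=5,j=0): S=36.2612, (K−S)⁺=35.1288, hold=34.4475 ⇒ V=35.1288 exercise | (k=5,j=1): S=49.6727, (K−S)⁺=21.7173, hold=21.0360 ⇒ V=21.7173 exercise | (k=5,j=2): S=68.0446, (K−S)⁺=3.3454, hold=6.6781 ⇒ V=6.6781 continue | (k=5,j=3): S=93.2114, (K−S)⁺=0.0000, hold=0.0000 ⇒ V=0.0000 continue | (k=5,j=4): S=127.6863, (K−S)⁺=0.0000, hold=0.0000 ⇒ V=0.0000 continue | (k=5,j=5): S=174.9121, (K−S)⁺=0.0000, hold=0.0000 ⇒ V=0.0000 continue  boundary S*=49.6727
step 4: (k=4,j=0): S=42.4405, (K−S)⁺=28.9495, hold=28.2682 ⇒ V=28.9495 exercise | (k=4,j=1): S=58.1374, (K−S)⁺=13.2526, hold=14.1928 ⇒ V=14.1928 continue | (k=4,j=2): S=79.6400, (K−S)⁺=0.0000, hold=3.3652 ⇒ V=3.3652 continue | (k=4,j=3): S=109.0955, (K−S)⁺=0.0000, hold=0.0000 ⇒ V=0.0000 continue | (k=4,j=4): S=149.4452, (K−S)⁺=0.0000, hold=0.0000 ⇒ V=0.0000 continue  boundary S*=42.4405
step 3: (k=3,j=0): S=49.6727, (K−S)⁺=21.7173, hold=21.4935 ⇒ V=21.7173 exercise | (k=3,j=1): S=68.0446, (K−S)⁺=3.3454, hold=8.7893 ⇒ V=8.7893 continue | (k=3,j=2): S=93.2114, (K−S)⁺=0.0000, hold=1.6958 ⇒ V=1.6958 continue | (k=3,j=3): S=127.6863, (K−S)⁺=0.0000, hold=0.0000 ⇒ V=0.0000 continue  boundary S*=49.6727
step 2: (k=2,j=0): S=58.1374, (K−S)⁺=13.2526, hold=15.2200 ⇒ V=15.2200 continue | (k=2,j=1): S=79.6400, (K−S)⁺=0.0000, hold=5.2541 ⇒ V=5.2541 continue | (k=2,j=2): S=109.0955, (K−S)⁺=0.0000, hold=0.8545 ⇒ V=0.8545 continue  boundary S*=-
step 1: (k=1,j=0): S=68.0446, (K−S)⁺=3.3454, hold=10.2259 ⇒ V=10.2259 continue | (k=1,j=1): S=93.2114, (K−S)⁺=0.0000, hold=3.0634 ⇒ V=3.0634 continue  boundary S*=-
step 0: (k=0,j=0): S=79.6400, (K−S)⁺=0.0000, hold=6.6434 ⇒ V=6.6434 continue  boundary S*=-

price = 6.6434
boundary = - - - 49.6727 42.4405 49.6727
tree:
6.6434
10.2259 3.0634
15.2200 5.2541 0.8545
21.7173 8.7893 1.6958 0.0000
28.9495 14.1928 3.3652 0.0000 0.0000
35.1288 21.7173 6.6781 0.0000 0.0000 0.0000
40.4083 28.9495 13.2526 0.0000 0.0000 0.0000 0.0000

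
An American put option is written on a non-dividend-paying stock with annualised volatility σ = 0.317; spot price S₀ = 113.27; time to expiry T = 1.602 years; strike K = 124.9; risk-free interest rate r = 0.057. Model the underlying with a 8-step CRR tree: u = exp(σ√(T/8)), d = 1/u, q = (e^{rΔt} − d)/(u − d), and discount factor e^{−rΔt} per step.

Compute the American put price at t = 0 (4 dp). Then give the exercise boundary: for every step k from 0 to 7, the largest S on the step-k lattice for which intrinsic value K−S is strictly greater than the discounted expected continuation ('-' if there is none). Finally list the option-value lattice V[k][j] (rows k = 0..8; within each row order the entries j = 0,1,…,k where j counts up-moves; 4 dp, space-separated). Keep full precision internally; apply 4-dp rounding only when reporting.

params: Δt=0.20025 u=1.15241 d=0.86775 q=0.50492 e^(-rΔt)=0.98865
t_8 payoffs: 88.4868 76.5415 60.6775 39.6094 11.6300 0.0000 0.0000 0.0000 0.0000
t_7: node(7,0) S=41.9630 payoff=82.9370 vs cont=81.5195 → 82.9370 [stop]  node(7,1) S=55.7288 payoff=69.1712 vs cont=67.7536 → 69.1712 [stop]  node(7,2) S=74.0106 payoff=50.8894 vs cont=49.4719 → 50.8894 [stop]  node(7,3) S=98.2897 payoff=26.6103 vs cont=25.1928 → 26.6103 [stop]  node(7,4) S=130.5335 payoff=0.0000 vs cont=5.6924 → 5.6924 [wait]  node(7,5) S=173.3548 payoff=0.0000 vs cont=0.0000 → 0.0000 [wait]  node(7,6) S=230.2235 payoff=0.0000 vs cont=0.0000 → 0.0000 [wait]  node(7,7) S=305.7480 payoff=0.0000 vs cont=0.0000 → 0.0000 [wait]  ⇒ S*(7)=98.2897
t_6: node(6,0) S=48.3585 payoff=76.5415 vs cont=75.1239 → 76.5415 [stop]  node(6,1) S=64.2225 payoff=60.6775 vs cont=59.2600 → 60.6775 [stop]  node(6,2) S=85.2906 payoff=39.6094 vs cont=38.1919 → 39.6094 [stop]  node(6,3) S=113.2700 payoff=11.6300 vs cont=15.8662 → 15.8662 [wait]  node(6,4) S=150.4281 payoff=0.0000 vs cont=2.7862 → 2.7862 [wait]  node(6,5) S=199.7758 payoff=0.0000 vs cont=0.0000 → 0.0000 [wait]  node(6,6) S=265.3119 payoff=0.0000 vs cont=0.0000 → 0.0000 [wait]  ⇒ S*(6)=85.2906
t_5: node(5,0) S=55.7288 payoff=69.1712 vs cont=67.7536 → 69.1712 [stop]  node(5,1) S=74.0106 payoff=50.8894 vs cont=49.4719 → 50.8894 [stop]  node(5,2) S=98.2897 payoff=26.6103 vs cont=27.3075 → 27.3075 [wait]  node(5,3) S=130.5335 payoff=0.0000 vs cont=9.1567 → 9.1567 [wait]  node(5,4) S=173.3548 payoff=0.0000 vs cont=1.3637 → 1.3637 [wait]  node(5,5) S=230.2235 payoff=0.0000 vs cont=0.0000 → 0.0000 [wait]  ⇒ S*(5)=74.0106
t_4: node(4,0) S=64.2225 payoff=60.6775 vs cont=59.2600 → 60.6775 [stop]  node(4,1) S=85.2906 payoff=39.6094 vs cont=38.5399 → 39.6094 [stop]  node(4,2) S=113.2700 payoff=11.6300 vs cont=17.9368 → 17.9368 [wait]  node(4,3) S=150.4281 payoff=0.0000 vs cont=5.1626 → 5.1626 [wait]  node(4,4) S=199.7758 payoff=0.0000 vs cont=0.6675 → 0.6675 [wait]  ⇒ S*(4)=85.2906
t_3: node(3,0) S=74.0106 payoff=50.8894 vs cont=49.4719 → 50.8894 [stop]  node(3,1) S=98.2897 payoff=26.6103 vs cont=28.3411 → 28.3411 [wait]  node(3,2) S=130.5335 payoff=0.0000 vs cont=11.3565 → 11.3565 [wait]  node(3,3) S=173.3548 payoff=0.0000 vs cont=2.8601 → 2.8601 [wait]  ⇒ S*(3)=74.0106
t_2: node(2,0) S=85.2906 payoff=39.6094 vs cont=39.0559 → 39.6094 [stop]  node(2,1) S=113.2700 payoff=11.6300 vs cont=19.5409 → 19.5409 [wait]  node(2,2) S=150.4281 payoff=0.0000 vs cont=6.9863 → 6.9863 [wait]  ⇒ S*(2)=85.2906
t_1: node(1,0) S=98.2897 payoff=26.6103 vs cont=29.1418 → 29.1418 [wait]  node(1,1) S=130.5335 payoff=0.0000 vs cont=13.0519 → 13.0519 [wait]  ⇒ S*(1)=-
t_0: node(0,0) S=113.2700 payoff=11.6300 vs cont=20.7791 → 20.7791 [wait]  ⇒ S*(0)=-

price = 20.7791
boundary = - - 85.2906 74.0106 85.2906 74.0106 85.2906 98.2897
tree:
20.7791
29.1418 13.0519
39.6094 19.5409 6.9863
50.8894 28.3411 11.3565 2.8601
60.6775 39.6094 17.9368 5.1626 0.6675
69.1712 50.8894 27.3075 9.1567 1.3637 0.0000
76.5415 60.6775 39.6094 15.8662 2.7862 0.0000 0.0000
82.9370 69.1712 50.8894 26.6103 5.6924 0.0000 0.0000 0.0000
88.4868 76.5415 60.6775 39.6094 11.6300 0.0000 0.0000 0.0000 0.0000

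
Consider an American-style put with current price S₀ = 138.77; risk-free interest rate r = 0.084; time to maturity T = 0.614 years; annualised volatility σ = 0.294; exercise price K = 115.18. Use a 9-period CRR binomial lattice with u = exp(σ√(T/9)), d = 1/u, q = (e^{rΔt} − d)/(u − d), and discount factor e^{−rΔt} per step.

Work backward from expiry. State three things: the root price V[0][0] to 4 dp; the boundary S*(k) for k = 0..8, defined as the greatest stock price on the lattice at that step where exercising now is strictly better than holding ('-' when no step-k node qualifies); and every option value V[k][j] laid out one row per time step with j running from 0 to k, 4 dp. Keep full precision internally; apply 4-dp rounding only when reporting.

params: Δt=0.06822 u=1.07982 d=0.92608 q=0.51820 e^(-rΔt)=0.99429
t_9 payoffs: 45.6541 34.1126 20.6551 4.9637 0.0000 0.0000 0.0000 0.0000 0.0000 0.0000
t_8: node(8,0) S=75.0752 payoff=40.1048 vs cont=39.4467 → 40.1048 [stop]  node(8,1) S=87.5379 payoff=27.6421 vs cont=26.9839 → 27.6421 [stop]  node(8,2) S=102.0695 payoff=13.1105 vs cont=12.4523 → 13.1105 [stop]  node(8,3) S=119.0134 payoff=0.0000 vs cont=2.3779 → 2.3779 [wait]  node(8,4) S=138.7700 payoff=0.0000 vs cont=0.0000 → 0.0000 [wait]  node(8,5) S=161.8063 payoff=0.0000 vs cont=0.0000 → 0.0000 [wait]  node(8,6) S=188.6667 payoff=0.0000 vs cont=0.0000 → 0.0000 [wait]  node(8,7) S=219.9860 payoff=0.0000 vs cont=0.0000 → 0.0000 [wait]  node(8,8) S=256.5044 payoff=0.0000 vs cont=0.0000 → 0.0000 [wait]  ⇒ S*(8)=102.0695
t_7: node(7,0) S=81.0674 payoff=34.1126 vs cont=33.4544 → 34.1126 [stop]  node(7,1) S=94.5249 payoff=20.6551 vs cont=19.9970 → 20.6551 [stop]  node(7,2) S=110.2163 payoff=4.9637 vs cont=7.5058 → 7.5058 [wait]  node(7,3) S=128.5126 payoff=0.0000 vs cont=1.1391 → 1.1391 [wait]  node(7,4) S=149.8461 payoff=0.0000 vs cont=0.0000 → 0.0000 [wait]  node(7,5) S=174.7211 payoff=0.0000 vs cont=0.0000 → 0.0000 [wait]  node(7,6) S=203.7254 payoff=0.0000 vs cont=0.0000 → 0.0000 [wait]  node(7,7) S=237.5445 payoff=0.0000 vs cont=0.0000 → 0.0000 [wait]  ⇒ S*(7)=94.5249
t_6: node(6,0) S=87.5379 payoff=27.6421 vs cont=26.9839 → 27.6421 [stop]  node(6,1) S=102.0695 payoff=13.1105 vs cont=13.7621 → 13.7621 [wait]  node(6,2) S=119.0134 payoff=0.0000 vs cont=4.1826 → 4.1826 [wait]  node(6,3) S=138.7700 payoff=0.0000 vs cont=0.5457 → 0.5457 [wait]  node(6,4) S=161.8063 payoff=0.0000 vs cont=0.0000 → 0.0000 [wait]  node(6,5) S=188.6667 payoff=0.0000 vs cont=0.0000 → 0.0000 [wait]  node(6,6) S=219.9860 payoff=0.0000 vs cont=0.0000 → 0.0000 [wait]  ⇒ S*(6)=87.5379
t_5: node(5,0) S=94.5249 payoff=20.6551 vs cont=20.3327 → 20.6551 [stop]  node(5,1) S=110.2163 payoff=4.9637 vs cont=8.7477 → 8.7477 [wait]  node(5,2) S=128.5126 payoff=0.0000 vs cont=2.2848 → 2.2848 [wait]  node(5,3) S=149.8461 payoff=0.0000 vs cont=0.2614 → 0.2614 [wait]  node(5,4) S=174.7211 payoff=0.0000 vs cont=0.0000 → 0.0000 [wait]  node(5,5) S=203.7254 payoff=0.0000 vs cont=0.0000 → 0.0000 [wait]  ⇒ S*(5)=94.5249
t_4: node(4,0) S=102.0695 payoff=13.1105 vs cont=14.4020 → 14.4020 [wait]  node(4,1) S=119.0134 payoff=0.0000 vs cont=5.3678 → 5.3678 [wait]  node(4,2) S=138.7700 payoff=0.0000 vs cont=1.2292 → 1.2292 [wait]  node(4,3) S=161.8063 payoff=0.0000 vs cont=0.1252 → 0.1252 [wait]  node(4,4) S=188.6667 payoff=0.0000 vs cont=0.0000 → 0.0000 [wait]  ⇒ S*(4)=-
t_3: node(3,0) S=110.2163 payoff=4.9637 vs cont=9.6650 → 9.6650 [wait]  node(3,1) S=128.5126 payoff=0.0000 vs cont=3.2048 → 3.2048 [wait]  node(3,2) S=149.8461 payoff=0.0000 vs cont=0.6534 → 0.6534 [wait]  node(3,3) S=174.7211 payoff=0.0000 vs cont=0.0600 → 0.0600 [wait]  ⇒ S*(3)=-
t_2: node(2,0) S=119.0134 payoff=0.0000 vs cont=6.2813 → 6.2813 [wait]  node(2,1) S=138.7700 payoff=0.0000 vs cont=1.8719 → 1.8719 [wait]  node(2,2) S=161.8063 payoff=0.0000 vs cont=0.3439 → 0.3439 [wait]  ⇒ S*(2)=-
t_1: node(1,0) S=128.5126 payoff=0.0000 vs cont=3.9735 → 3.9735 [wait]  node(1,1) S=149.8461 payoff=0.0000 vs cont=1.0739 → 1.0739 [wait]  ⇒ S*(1)=-
t_0: node(0,0) S=138.7700 payoff=0.0000 vs cont=2.4569 → 2.4569 [wait]  ⇒ S*(0)=-

price = 2.4569
boundary = - - - - - 94.5249 87.5379 94.5249 102.0695
tree:
2.4569
3.9735 1.0739
6.2813 1.8719 0.3439
9.6650 3.2048 0.6534 0.0600
14.4020 5.3678 1.2292 0.1252 0.0000
20.6551 8.7477 2.2848 0.2614 0.0000 0.0000
27.6421 13.7621 4.1826 0.5457 0.0000 0.0000 0.0000
34.1126 20.6551 7.5058 1.1391 0.0000 0.0000 0.0000 0.0000
40.1048 27.6421 13.1105 2.3779 0.0000 0.0000 0.0000 0.0000 0.0000
45.6541 34.1126 20.6551 4.9637 0.0000 0.0000 0.0000 0.0000 0.0000 0.0000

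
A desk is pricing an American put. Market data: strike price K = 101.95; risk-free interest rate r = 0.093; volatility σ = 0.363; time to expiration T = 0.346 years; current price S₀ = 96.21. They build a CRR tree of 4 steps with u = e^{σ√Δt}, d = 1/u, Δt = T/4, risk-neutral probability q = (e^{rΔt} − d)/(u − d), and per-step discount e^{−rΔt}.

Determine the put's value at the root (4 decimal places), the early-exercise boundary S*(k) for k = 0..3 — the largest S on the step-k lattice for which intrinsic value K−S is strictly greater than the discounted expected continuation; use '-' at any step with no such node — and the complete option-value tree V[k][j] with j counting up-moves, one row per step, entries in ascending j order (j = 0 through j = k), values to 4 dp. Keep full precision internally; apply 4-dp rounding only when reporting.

price = 10.4350
boundary = - - 77.7120 86.4678
tree:
10.4350
16.2777 5.0107
24.2380 8.9202 1.3501
32.1071 15.4822 2.7839 0.0000
39.1794 24.2380 5.7400 0.0000 0.0000

params: Δt=0.08650 u=1.11267 d=0.89874 q=0.51109 e^(-rΔt)=0.99199
t_4 payoffs: 39.1794 24.2380 5.7400 0.0000 0.0000
t_3: node(3,0) S=69.8429 payoff=32.1071 vs cont=31.2902 → 32.1071 [stop]  node(3,1) S=86.4678 payoff=15.4822 vs cont=14.6654 → 15.4822 [stop]  node(3,2) S=107.0499 payoff=0.0000 vs cont=2.7839 → 2.7839 [wait]  node(3,3) S=132.5312 payoff=0.0000 vs cont=0.0000 → 0.0000 [wait]  ⇒ S*(3)=86.4678
t_2: node(2,0) S=77.7120 payoff=24.2380 vs cont=23.4211 → 24.2380 [stop]  node(2,1) S=96.2100 payoff=5.7400 vs cont=8.9202 → 8.9202 [wait]  node(2,2) S=119.1111 payoff=0.0000 vs cont=1.3501 → 1.3501 [wait]  ⇒ S*(2)=77.7120
t_1: node(1,0) S=86.4678 payoff=15.4822 vs cont=16.2777 → 16.2777 [wait]  node(1,1) S=107.0499 payoff=0.0000 vs cont=5.0107 → 5.0107 [wait]  ⇒ S*(1)=-
t_0: node(0,0) S=96.2100 payoff=5.7400 vs cont=10.4350 → 10.4350 [wait]  ⇒ S*(0)=-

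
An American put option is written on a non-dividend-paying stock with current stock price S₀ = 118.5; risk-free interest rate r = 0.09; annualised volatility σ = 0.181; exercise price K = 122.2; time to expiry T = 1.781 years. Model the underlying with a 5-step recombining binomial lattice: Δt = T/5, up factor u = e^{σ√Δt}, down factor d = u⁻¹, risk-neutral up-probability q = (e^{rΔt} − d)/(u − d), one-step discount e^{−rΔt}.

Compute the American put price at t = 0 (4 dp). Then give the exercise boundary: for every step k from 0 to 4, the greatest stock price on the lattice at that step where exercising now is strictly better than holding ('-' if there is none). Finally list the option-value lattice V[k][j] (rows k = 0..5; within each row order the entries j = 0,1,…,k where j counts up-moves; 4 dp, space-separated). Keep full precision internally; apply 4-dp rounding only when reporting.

price = 7.6039
boundary = - 106.3662 95.4748 106.3662 95.4748
tree:
7.6039
15.8338 3.0318
26.7252 7.0442 0.7675
36.5014 15.8338 2.1049 0.0000
45.2765 26.7252 5.7732 0.0000 0.0000
53.1531 36.5014 15.8338 0.0000 0.0000 0.0000

params: Δt=0.35620 u=1.11408 d=0.89760 q=0.62351 e^(-rΔt)=0.96845
t_5 payoffs: 53.1531 36.5014 15.8338 0.0000 0.0000 0.0000
t_4: node(4,0) S=76.9235 payoff=45.2765 vs cont=41.4211 → 45.2765 [stop]  node(4,1) S=95.4748 payoff=26.7252 vs cont=22.8698 → 26.7252 [stop]  node(4,2) S=118.5000 payoff=3.7000 vs cont=5.7732 → 5.7732 [wait]  node(4,3) S=147.0781 payoff=0.0000 vs cont=0.0000 → 0.0000 [wait]  node(4,4) S=182.5482 payoff=0.0000 vs cont=0.0000 → 0.0000 [wait]  ⇒ S*(4)=95.4748
t_3: node(3,0) S=85.6986 payoff=36.5014 vs cont=32.6460 → 36.5014 [stop]  node(3,1) S=106.3662 payoff=15.8338 vs cont=13.2303 → 15.8338 [stop]  node(3,2) S=132.0180 payoff=0.0000 vs cont=2.1049 → 2.1049 [wait]  node(3,3) S=163.8561 payoff=0.0000 vs cont=0.0000 → 0.0000 [wait]  ⇒ S*(3)=106.3662
t_2: node(2,0) S=95.4748 payoff=26.7252 vs cont=22.8698 → 26.7252 [stop]  node(2,1) S=118.5000 payoff=3.7000 vs cont=7.0442 → 7.0442 [wait]  node(2,2) S=147.0781 payoff=0.0000 vs cont=0.7675 → 0.7675 [wait]  ⇒ S*(2)=95.4748
t_1: node(1,0) S=106.3662 payoff=15.8338 vs cont=13.9978 → 15.8338 [stop]  node(1,1) S=132.0180 payoff=0.0000 vs cont=3.0318 → 3.0318 [wait]  ⇒ S*(1)=106.3662
t_0: node(0,0) S=118.5000 payoff=3.7000 vs cont=7.6039 → 7.6039 [wait]  ⇒ S*(0)=-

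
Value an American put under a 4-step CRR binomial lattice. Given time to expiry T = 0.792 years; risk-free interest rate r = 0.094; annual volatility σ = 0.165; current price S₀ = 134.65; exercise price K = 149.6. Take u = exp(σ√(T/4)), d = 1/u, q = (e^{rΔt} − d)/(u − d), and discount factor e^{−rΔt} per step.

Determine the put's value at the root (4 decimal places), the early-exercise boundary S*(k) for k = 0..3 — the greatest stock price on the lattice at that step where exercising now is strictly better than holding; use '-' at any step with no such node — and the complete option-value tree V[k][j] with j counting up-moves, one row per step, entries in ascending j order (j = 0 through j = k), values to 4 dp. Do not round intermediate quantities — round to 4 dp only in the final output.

price = 14.9500
boundary = 134.6500 125.1181 134.6500 125.1181
tree:
14.9500
24.4819 7.0448
33.3390 14.9500 2.1967
41.5691 24.4819 5.7307 0.0000
49.2165 33.3390 14.9500 0.0000 0.0000

Δt=0.19800, u=1.07618, d=0.92921, q=0.60947, disc=e^(-rΔt)=0.98156
k=4 terminal: V=max(K-S,0) → 49.2165 33.3390 14.9500 0.0000 0.0000
k=3: j=0 S=108.0309 intr=41.5691 cont=38.8104 V=41.5691[EX]; j=1 S=125.1181 intr=24.4819 cont=21.7233 V=24.4819[EX]; j=2 S=144.9080 intr=4.6920 cont=5.7307 V=5.7307[hold]; j=3 S=167.8280 intr=0.0000 cont=0.0000 V=0.0000[hold]  S*(3)=125.1181
k=2: j=0 S=116.2610 intr=33.3390 cont=30.5803 V=33.3390[EX]; j=1 S=134.6500 intr=14.9500 cont=12.8128 V=14.9500[EX]; j=2 S=155.9475 intr=0.0000 cont=2.1967 V=2.1967[hold]  S*(2)=134.6500
k=1: j=0 S=125.1181 intr=24.4819 cont=21.7233 V=24.4819[EX]; j=1 S=144.9080 intr=4.6920 cont=7.0448 V=7.0448[hold]  S*(1)=125.1181
k=0: j=0 S=134.6500 intr=14.9500 cont=13.5990 V=14.9500[EX]  S*(0)=134.6500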